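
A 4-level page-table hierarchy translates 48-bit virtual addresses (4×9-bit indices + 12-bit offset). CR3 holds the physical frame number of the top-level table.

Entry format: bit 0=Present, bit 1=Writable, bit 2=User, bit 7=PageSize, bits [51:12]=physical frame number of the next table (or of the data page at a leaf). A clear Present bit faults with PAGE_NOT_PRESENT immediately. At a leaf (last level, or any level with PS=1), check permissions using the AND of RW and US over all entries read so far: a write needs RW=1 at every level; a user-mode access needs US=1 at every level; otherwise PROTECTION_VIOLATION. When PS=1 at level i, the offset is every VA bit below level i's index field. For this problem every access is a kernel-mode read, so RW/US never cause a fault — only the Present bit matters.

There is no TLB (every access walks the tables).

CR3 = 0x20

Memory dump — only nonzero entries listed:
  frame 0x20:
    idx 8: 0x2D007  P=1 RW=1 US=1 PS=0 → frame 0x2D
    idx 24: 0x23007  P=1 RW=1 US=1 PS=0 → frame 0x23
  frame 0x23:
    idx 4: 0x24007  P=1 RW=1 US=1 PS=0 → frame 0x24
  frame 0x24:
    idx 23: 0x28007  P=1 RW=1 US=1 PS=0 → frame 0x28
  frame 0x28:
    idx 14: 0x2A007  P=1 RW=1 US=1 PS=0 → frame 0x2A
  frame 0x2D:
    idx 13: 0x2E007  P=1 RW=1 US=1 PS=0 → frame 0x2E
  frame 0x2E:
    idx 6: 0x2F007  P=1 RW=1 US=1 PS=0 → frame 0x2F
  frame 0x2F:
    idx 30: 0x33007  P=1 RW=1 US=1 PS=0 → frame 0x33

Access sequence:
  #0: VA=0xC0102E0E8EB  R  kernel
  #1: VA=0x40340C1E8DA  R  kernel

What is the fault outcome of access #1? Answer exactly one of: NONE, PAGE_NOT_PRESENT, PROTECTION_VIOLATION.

Trace:
#0 VA=0xC0102E0E8EB (r,kernel):
  L0: frame=0x20 idx=24 entry=0x23007 [P=1 RW=1 US=1 PS=0]
  L1: frame=0x23 idx=4 entry=0x24007 [P=1 RW=1 US=1 PS=0]
  L2: frame=0x24 idx=23 entry=0x28007 [P=1 RW=1 US=1 PS=0]
  L3: frame=0x28 idx=14 entry=0x2A007 [P=1 RW=1 US=1 PS=0]
  ✓ 0x2A8EB  — 4 lookups
#1 VA=0x40340C1E8DA (r,kernel):
  L0: frame=0x20 idx=8 entry=0x2D007 [P=1 RW=1 US=1 PS=0]
  L1: frame=0x2D idx=13 entry=0x2E007 [P=1 RW=1 US=1 PS=0]
  L2: frame=0x2E idx=6 entry=0x2F007 [P=1 RW=1 US=1 PS=0]
  L3: frame=0x2F idx=30 entry=0x33007 [P=1 RW=1 US=1 PS=0]
  ✓ 0x338DA  — 4 lookups

Access #1 fault: NONE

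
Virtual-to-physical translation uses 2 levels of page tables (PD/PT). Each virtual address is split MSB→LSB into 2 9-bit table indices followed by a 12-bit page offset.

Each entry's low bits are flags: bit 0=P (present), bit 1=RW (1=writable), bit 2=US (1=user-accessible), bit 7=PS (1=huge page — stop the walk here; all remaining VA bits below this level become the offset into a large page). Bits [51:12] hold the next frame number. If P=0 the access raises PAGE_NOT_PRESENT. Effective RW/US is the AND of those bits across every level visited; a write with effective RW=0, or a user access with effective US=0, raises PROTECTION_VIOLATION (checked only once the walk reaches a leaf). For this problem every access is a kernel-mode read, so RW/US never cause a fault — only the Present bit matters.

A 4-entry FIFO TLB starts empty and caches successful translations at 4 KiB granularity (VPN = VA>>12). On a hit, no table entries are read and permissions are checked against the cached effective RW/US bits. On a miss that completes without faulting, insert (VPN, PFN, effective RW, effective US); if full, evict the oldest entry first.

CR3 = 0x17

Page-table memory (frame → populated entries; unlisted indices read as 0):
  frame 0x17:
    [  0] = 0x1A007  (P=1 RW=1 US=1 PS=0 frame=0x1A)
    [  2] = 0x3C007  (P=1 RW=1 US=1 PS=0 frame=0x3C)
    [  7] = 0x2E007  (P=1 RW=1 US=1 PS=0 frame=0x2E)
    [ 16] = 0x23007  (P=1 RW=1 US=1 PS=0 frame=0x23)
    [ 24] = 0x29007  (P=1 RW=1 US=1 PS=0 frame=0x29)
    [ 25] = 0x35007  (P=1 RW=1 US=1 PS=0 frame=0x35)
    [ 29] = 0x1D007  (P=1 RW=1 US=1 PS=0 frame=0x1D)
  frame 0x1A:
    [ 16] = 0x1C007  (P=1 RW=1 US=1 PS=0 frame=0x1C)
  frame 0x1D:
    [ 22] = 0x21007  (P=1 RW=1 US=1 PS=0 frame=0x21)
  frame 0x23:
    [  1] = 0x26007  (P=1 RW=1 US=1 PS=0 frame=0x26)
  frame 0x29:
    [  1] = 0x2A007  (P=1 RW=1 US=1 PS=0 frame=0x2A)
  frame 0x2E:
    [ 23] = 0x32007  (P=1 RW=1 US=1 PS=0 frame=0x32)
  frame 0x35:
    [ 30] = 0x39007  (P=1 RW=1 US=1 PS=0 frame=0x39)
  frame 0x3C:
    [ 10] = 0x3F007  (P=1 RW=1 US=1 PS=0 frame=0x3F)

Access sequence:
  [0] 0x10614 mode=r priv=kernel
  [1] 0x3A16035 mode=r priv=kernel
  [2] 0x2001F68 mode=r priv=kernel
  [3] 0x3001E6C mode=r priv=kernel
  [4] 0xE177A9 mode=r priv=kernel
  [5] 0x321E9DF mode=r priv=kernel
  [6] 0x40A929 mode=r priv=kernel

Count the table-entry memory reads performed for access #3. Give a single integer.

Walk each access:
#0 VA=0x10614 (r,kernel):
  L0 @0x17[0] → 0x1A007  P=1,RW=1,US=1,PS=0
  L1 @0x1A[16] → 0x1C007  P=1,RW=1,US=1,PS=0
  → PA=0x1C614  (2 entries read)
#1 VA=0x3A16035 (r,kernel):
  L0 @0x17[29] → 0x1D007  P=1,RW=1,US=1,PS=0
  L1 @0x1D[22] → 0x21007  P=1,RW=1,US=1,PS=0
  → PA=0x21035  (2 entries read)
#2 VA=0x2001F68 (r,kernel):
  L0 @0x17[16] → 0x23007  P=1,RW=1,US=1,PS=0
  L1 @0x23[1] → 0x26007  P=1,RW=1,US=1,PS=0
  → PA=0x26F68  (2 entries read)
#3 VA=0x3001E6C (r,kernel):
  L0 @0x17[24] → 0x29007  P=1,RW=1,US=1,PS=0
  L1 @0x29[1] → 0x2A007  P=1,RW=1,US=1,PS=0
  → PA=0x2AE6C  (2 entries read)
#4 VA=0xE177A9 (r,kernel):
  L0 @0x17[7] → 0x2E007  P=1,RW=1,US=1,PS=0
  L1 @0x2E[23] → 0x32007  P=1,RW=1,US=1,PS=0
  → PA=0x327A9  (2 entries read)
#5 VA=0x321E9DF (r,kernel):
  L0 @0x17[25] → 0x35007  P=1,RW=1,US=1,PS=0
  L1 @0x35[30] → 0x39007  P=1,RW=1,US=1,PS=0
  → PA=0x399DF  (2 entries read)
#6 VA=0x40A929 (r,kernel):
  L0 @0x17[2] → 0x3C007  P=1,RW=1,US=1,PS=0
  L1 @0x3C[10] → 0x3F007  P=1,RW=1,US=1,PS=0
  → PA=0x3F929  (2 entries read)

Entries read for #3: 2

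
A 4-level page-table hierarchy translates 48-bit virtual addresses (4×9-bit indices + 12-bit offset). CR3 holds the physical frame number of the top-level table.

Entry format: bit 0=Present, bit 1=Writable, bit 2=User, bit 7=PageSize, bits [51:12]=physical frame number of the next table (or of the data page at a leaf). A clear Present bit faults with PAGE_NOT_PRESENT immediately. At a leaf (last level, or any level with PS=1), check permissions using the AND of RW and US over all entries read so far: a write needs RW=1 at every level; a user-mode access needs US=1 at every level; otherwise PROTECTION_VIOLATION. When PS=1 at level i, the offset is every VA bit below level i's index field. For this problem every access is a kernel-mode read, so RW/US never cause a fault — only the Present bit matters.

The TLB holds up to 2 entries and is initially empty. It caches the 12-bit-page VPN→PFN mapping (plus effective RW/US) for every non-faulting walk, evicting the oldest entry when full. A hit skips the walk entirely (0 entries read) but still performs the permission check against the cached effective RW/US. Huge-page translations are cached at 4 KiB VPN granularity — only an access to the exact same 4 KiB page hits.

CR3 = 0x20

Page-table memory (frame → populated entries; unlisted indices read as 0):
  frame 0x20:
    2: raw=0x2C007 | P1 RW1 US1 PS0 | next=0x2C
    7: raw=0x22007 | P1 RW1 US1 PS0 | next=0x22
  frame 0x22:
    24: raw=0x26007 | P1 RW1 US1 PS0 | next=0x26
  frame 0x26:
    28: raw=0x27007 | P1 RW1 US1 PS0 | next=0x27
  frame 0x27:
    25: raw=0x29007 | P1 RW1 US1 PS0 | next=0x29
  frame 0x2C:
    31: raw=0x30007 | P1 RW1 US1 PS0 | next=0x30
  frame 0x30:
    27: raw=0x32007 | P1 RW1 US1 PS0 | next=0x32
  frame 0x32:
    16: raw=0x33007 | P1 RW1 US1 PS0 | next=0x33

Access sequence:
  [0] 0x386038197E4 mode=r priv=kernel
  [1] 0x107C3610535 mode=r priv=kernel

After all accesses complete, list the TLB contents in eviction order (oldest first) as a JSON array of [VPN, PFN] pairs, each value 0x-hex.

Per-access translation:
#0 VA=0x386038197E4 (r,kernel):
  [0] read 0x20 idx=7: raw=0x22007 flags P=1 W=1 U=1 S=0
  [1] read 0x22 idx=24: raw=0x26007 flags P=1 W=1 U=1 S=0
  [2] read 0x26 idx=28: raw=0x27007 flags P=1 W=1 U=1 S=0
  [3] read 0x27 idx=25: raw=0x29007 flags P=1 W=1 U=1 S=0
  ⇒ phys 0x297E4  [4 reads]
#1 VA=0x107C3610535 (r,kernel):
  [0] read 0x20 idx=2: raw=0x2C007 flags P=1 W=1 U=1 S=0
  [1] read 0x2C idx=31: raw=0x30007 flags P=1 W=1 U=1 S=0
  [2] read 0x30 idx=27: raw=0x32007 flags P=1 W=1 U=1 S=0
  [3] read 0x32 idx=16: raw=0x33007 flags P=1 W=1 U=1 S=0
  ⇒ phys 0x33535  [4 reads]

TLB: [["0x38603819", "0x29"], ["0x107C3610", "0x33"]]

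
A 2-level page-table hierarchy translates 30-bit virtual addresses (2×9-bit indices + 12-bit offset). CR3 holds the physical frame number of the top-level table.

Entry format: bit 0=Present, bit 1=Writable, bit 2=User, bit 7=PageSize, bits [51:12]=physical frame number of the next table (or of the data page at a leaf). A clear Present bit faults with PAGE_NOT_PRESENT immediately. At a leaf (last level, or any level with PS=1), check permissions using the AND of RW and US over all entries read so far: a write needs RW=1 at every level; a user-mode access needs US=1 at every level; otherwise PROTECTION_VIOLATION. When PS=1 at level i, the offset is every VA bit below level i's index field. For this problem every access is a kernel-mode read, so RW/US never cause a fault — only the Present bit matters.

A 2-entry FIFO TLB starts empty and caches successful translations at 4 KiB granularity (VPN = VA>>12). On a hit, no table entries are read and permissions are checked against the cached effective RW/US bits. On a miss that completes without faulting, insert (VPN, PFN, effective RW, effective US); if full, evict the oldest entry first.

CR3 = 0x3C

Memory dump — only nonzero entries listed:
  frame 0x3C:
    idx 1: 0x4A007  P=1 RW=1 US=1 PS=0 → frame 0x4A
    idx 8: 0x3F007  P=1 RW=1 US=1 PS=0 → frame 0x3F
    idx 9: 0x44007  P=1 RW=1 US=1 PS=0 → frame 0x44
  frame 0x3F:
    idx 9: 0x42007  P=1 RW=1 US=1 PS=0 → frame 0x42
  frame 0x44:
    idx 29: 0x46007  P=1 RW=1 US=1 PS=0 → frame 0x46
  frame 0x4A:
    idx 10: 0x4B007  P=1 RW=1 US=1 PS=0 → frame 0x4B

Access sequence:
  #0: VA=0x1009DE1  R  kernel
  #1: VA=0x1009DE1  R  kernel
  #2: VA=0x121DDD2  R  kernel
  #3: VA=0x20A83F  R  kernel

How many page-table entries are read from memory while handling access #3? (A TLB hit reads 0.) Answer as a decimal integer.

Per-access translation:
#0 VA=0x1009DE1 (r,kernel):
  lvl0: tbl 0x3C, slot 8 ⇒ 0x3F007 (P1/RW1/US1/PS0)
  lvl1: tbl 0x3F, slot 9 ⇒ 0x42007 (P1/RW1/US1/PS0)
  ⇒ phys 0x42DE1  [2 reads]
#1 VA=0x1009DE1 (r,kernel):
  TLB hit vpn=0x1009 → PA=0x42DE1
#2 VA=0x121DDD2 (r,kernel):
  lvl0: tbl 0x3C, slot 9 ⇒ 0x44007 (P1/RW1/US1/PS0)
  lvl1: tbl 0x44, slot 29 ⇒ 0x46007 (P1/RW1/US1/PS0)
  ⇒ phys 0x46DD2  [2 reads]
#3 VA=0x20A83F (r,kernel):
  lvl0: tbl 0x3C, slot 1 ⇒ 0x4A007 (P1/RW1/US1/PS0)
  lvl1: tbl 0x4A, slot 10 ⇒ 0x4B007 (P1/RW1/US1/PS0)
  ⇒ phys 0x4B83F  [2 reads]

Entries read for #3: 2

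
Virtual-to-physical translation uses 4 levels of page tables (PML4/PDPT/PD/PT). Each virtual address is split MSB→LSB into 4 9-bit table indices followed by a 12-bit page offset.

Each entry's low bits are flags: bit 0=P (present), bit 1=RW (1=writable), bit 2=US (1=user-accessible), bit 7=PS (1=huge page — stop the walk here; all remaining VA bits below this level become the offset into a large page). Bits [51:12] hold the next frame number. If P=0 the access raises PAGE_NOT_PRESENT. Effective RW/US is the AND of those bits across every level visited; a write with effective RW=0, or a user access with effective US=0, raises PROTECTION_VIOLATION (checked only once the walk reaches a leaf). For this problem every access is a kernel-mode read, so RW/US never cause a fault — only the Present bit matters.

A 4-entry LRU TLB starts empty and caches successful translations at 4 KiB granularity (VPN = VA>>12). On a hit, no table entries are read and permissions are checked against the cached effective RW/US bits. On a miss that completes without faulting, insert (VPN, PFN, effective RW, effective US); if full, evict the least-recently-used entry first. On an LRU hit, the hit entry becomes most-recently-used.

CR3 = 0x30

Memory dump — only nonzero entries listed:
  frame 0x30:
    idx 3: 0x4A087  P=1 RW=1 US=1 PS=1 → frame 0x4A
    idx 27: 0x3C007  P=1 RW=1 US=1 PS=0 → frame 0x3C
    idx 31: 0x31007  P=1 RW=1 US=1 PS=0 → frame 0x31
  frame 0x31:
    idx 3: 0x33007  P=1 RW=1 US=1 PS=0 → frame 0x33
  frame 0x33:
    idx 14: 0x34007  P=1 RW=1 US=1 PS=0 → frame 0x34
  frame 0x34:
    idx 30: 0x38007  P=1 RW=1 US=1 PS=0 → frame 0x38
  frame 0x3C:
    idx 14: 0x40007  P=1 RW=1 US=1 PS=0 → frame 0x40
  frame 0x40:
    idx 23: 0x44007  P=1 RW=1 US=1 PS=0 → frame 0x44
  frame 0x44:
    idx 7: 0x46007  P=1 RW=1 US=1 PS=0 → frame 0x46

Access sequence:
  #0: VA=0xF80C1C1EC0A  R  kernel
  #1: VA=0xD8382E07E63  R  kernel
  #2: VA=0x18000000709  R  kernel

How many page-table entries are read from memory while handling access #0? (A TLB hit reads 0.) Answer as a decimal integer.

Per-access translation:
#0 VA=0xF80C1C1EC0A (r,kernel):
  L0: frame=0x30 idx=31 entry=0x31007 [P=1 RW=1 US=1 PS=0]
  L1: frame=0x31 idx=3 entry=0x33007 [P=1 RW=1 US=1 PS=0]
  L2: frame=0x33 idx=14 entry=0x34007 [P=1 RW=1 US=1 PS=0]
  L3: frame=0x34 idx=30 entry=0x38007 [P=1 RW=1 US=1 PS=0]
  ✓ 0x38C0A  — 4 lookups
#1 VA=0xD8382E07E63 (r,kernel):
  L0: frame=0x30 idx=27 entry=0x3C007 [P=1 RW=1 US=1 PS=0]
  L1: frame=0x3C idx=14 entry=0x40007 [P=1 RW=1 US=1 PS=0]
  L2: frame=0x40 idx=23 entry=0x44007 [P=1 RW=1 US=1 PS=0]
  L3: frame=0x44 idx=7 entry=0x46007 [P=1 RW=1 US=1 PS=0]
  ✓ 0x46E63  — 4 lookups
#2 VA=0x18000000709 (r,kernel):
  L0: frame=0x30 idx=3 entry=0x4A087 [P=1 RW=1 US=1 PS=1]
  ✓ 0x4A709 (huge @L0)  — 1 lookups

Entries read for #0: 4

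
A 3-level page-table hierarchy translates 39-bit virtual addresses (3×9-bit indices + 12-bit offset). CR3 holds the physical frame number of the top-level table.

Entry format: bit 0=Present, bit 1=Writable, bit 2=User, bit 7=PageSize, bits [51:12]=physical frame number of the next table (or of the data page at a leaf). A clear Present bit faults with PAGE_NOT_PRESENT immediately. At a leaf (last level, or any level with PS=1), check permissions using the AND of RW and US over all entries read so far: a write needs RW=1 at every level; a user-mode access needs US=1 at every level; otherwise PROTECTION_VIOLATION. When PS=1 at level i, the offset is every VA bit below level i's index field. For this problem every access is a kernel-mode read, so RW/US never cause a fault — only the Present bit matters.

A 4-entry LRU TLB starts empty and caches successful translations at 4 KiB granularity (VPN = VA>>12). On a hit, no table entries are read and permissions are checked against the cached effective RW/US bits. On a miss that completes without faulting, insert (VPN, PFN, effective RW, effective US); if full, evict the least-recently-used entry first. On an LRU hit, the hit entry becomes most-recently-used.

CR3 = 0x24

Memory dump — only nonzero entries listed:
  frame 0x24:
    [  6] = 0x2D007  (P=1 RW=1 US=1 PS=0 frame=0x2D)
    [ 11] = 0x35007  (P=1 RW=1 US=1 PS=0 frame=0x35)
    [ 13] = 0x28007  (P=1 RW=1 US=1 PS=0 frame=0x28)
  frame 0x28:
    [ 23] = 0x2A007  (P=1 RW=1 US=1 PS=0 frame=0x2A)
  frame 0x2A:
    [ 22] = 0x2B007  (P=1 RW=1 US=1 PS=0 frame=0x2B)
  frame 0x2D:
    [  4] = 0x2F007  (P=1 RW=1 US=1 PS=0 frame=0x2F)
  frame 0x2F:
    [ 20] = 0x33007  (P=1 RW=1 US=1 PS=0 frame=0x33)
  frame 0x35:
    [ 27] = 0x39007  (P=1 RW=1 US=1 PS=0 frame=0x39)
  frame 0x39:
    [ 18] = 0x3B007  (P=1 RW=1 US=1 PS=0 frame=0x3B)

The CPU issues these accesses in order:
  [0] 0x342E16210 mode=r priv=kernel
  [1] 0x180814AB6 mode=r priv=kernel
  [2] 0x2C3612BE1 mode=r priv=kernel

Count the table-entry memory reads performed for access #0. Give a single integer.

Per-access translation:
#0 VA=0x342E16210 (r,kernel):
  lvl0: tbl 0x24, slot 13 ⇒ 0x28007 (P1/RW1/US1/PS0)
  lvl1: tbl 0x28, slot 23 ⇒ 0x2A007 (P1/RW1/US1/PS0)
  lvl2: tbl 0x2A, slot 22 ⇒ 0x2B007 (P1/RW1/US1/PS0)
  → PA=0x2B210  (3 entries read)
#1 VA=0x180814AB6 (r,kernel):
  lvl0: tbl 0x24, slot 6 ⇒ 0x2D007 (P1/RW1/US1/PS0)
  lvl1: tbl 0x2D, slot 4 ⇒ 0x2F007 (P1/RW1/US1/PS0)
  lvl2: tbl 0x2F, slot 20 ⇒ 0x33007 (P1/RW1/US1/PS0)
  → PA=0x33AB6  (3 entries read)
#2 VA=0x2C3612BE1 (r,kernel):
  lvl0: tbl 0x24, slot 11 ⇒ 0x35007 (P1/RW1/US1/PS0)
  lvl1: tbl 0x35, slot 27 ⇒ 0x39007 (P1/RW1/US1/PS0)
  lvl2: tbl 0x39, slot 18 ⇒ 0x3B007 (P1/RW1/US1/PS0)
  → PA=0x3BBE1  (3 entries read)

Entries read for #0: 3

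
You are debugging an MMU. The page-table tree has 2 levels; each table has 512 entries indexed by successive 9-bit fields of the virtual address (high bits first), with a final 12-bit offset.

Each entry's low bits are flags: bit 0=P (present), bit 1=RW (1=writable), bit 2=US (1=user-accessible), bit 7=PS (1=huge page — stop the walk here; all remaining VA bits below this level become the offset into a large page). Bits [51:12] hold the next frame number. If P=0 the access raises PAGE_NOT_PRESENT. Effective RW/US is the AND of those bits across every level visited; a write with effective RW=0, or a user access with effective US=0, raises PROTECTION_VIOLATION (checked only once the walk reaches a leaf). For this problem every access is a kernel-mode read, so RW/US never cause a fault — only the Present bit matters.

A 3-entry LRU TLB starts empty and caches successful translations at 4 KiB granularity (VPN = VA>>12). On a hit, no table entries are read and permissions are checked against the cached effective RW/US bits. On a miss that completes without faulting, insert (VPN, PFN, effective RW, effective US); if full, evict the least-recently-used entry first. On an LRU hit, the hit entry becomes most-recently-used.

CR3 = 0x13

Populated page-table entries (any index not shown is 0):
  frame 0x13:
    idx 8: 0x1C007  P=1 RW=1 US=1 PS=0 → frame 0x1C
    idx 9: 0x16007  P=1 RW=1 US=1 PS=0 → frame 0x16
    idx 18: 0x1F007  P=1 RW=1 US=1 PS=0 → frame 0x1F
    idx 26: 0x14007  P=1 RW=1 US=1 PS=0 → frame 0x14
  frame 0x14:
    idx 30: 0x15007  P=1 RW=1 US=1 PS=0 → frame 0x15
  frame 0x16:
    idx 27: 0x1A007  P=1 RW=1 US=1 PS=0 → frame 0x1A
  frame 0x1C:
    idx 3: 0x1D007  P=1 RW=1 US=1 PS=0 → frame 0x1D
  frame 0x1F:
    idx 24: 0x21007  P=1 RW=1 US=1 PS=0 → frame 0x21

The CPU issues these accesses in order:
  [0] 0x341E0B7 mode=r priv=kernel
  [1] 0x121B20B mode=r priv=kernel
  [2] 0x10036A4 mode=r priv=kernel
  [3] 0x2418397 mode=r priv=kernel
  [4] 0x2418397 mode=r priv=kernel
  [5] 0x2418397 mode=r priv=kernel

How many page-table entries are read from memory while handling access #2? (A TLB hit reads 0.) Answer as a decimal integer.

Trace:
#0 VA=0x341E0B7 (r,kernel):
  [0] read 0x13 idx=26: raw=0x14007 flags P=1 W=1 U=1 S=0
  [1] read 0x14 idx=30: raw=0x15007 flags P=1 W=1 U=1 S=0
  ⇒ phys 0x150B7  [2 reads]
#1 VA=0x121B20B (r,kernel):
  [0] read 0x13 idx=9: raw=0x16007 flags P=1 W=1 U=1 S=0
  [1] read 0x16 idx=27: raw=0x1A007 flags P=1 W=1 U=1 S=0
  ⇒ phys 0x1A20B  [2 reads]
#2 VA=0x10036A4 (r,kernel):
  [0] read 0x13 idx=8: raw=0x1C007 flags P=1 W=1 U=1 S=0
  [1] read 0x1C idx=3: raw=0x1D007 flags P=1 W=1 U=1 S=0
  ⇒ phys 0x1D6A4  [2 reads]
#3 VA=0x2418397 (r,kernel):
  [0] read 0x13 idx=18: raw=0x1F007 flags P=1 W=1 U=1 S=0
  [1] read 0x1F idx=24: raw=0x21007 flags P=1 W=1 U=1 S=0
  ⇒ phys 0x21397  [2 reads]
#4 VA=0x2418397 (r,kernel):
  TLB hit vpn=0x2418 → PA=0x21397
#5 VA=0x2418397 (r,kernel):
  TLB hit vpn=0x2418 → PA=0x21397

Entries read for #2: 2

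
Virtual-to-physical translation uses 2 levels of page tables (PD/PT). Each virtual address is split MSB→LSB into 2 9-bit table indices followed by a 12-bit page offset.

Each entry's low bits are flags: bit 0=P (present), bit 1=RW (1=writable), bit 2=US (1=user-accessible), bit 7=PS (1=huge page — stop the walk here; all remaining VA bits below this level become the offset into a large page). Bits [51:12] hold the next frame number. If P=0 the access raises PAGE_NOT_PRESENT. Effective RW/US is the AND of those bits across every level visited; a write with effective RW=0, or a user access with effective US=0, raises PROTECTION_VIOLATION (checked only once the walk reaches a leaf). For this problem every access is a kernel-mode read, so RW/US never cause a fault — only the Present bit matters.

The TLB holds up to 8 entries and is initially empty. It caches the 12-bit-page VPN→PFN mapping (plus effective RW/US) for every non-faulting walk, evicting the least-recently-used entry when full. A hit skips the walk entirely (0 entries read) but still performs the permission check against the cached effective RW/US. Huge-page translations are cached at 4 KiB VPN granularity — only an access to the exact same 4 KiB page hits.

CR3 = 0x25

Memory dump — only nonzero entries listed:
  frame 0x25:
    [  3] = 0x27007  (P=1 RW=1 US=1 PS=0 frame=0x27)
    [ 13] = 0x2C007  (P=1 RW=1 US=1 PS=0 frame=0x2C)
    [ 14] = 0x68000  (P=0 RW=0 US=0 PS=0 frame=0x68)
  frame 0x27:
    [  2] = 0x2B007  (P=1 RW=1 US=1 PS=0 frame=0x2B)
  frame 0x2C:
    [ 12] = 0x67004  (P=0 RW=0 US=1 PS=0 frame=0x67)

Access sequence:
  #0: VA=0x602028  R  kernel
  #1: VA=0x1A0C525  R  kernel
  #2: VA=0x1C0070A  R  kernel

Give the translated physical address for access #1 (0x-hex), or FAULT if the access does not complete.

Walk each access:
#0 VA=0x602028 (r,kernel):
  L0: frame=0x25 idx=3 entry=0x27007 [P=1 RW=1 US=1 PS=0]
  L1: frame=0x27 idx=2 entry=0x2B007 [P=1 RW=1 US=1 PS=0]
  ✓ 0x2B028  — 2 lookups
#1 VA=0x1A0C525 (r,kernel):
  L0: frame=0x25 idx=13 entry=0x2C007 [P=1 RW=1 US=1 PS=0]
  L1: frame=0x2C idx=12 entry=0x67004 [P=0 RW=0 US=1 PS=0]
  ✗ PAGE_NOT_PRESENT  [2 reads]
#2 VA=0x1C0070A (r,kernel):
  L0: frame=0x25 idx=14 entry=0x68000 [P=0 RW=0 US=0 PS=0]
  ✗ PAGE_NOT_PRESENT  [1 reads]

Access #1 PA: FAULT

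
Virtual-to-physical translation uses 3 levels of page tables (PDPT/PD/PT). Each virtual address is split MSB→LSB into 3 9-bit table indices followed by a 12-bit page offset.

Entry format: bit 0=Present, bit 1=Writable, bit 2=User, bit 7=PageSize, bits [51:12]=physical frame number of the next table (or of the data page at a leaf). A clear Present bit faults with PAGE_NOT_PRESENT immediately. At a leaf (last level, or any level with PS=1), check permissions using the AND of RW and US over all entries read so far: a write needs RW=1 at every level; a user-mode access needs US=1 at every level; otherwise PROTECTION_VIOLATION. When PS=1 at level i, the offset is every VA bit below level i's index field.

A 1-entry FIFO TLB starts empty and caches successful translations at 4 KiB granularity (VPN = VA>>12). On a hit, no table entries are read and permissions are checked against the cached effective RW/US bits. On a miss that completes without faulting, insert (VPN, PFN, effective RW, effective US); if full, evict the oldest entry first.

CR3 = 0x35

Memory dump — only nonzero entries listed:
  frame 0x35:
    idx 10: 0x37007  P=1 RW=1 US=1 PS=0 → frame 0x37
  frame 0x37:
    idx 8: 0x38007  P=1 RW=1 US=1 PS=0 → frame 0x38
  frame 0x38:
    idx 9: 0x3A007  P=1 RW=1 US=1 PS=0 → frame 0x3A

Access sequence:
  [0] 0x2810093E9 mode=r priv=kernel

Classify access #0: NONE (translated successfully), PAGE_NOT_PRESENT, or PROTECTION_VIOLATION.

Per-access translation:
#0 VA=0x2810093E9 (r,kernel):
  lvl0: tbl 0x35, slot 10 ⇒ 0x37007 (P1/RW1/US1/PS0)
  lvl1: tbl 0x37, slot 8 ⇒ 0x38007 (P1/RW1/US1/PS0)
  lvl2: tbl 0x38, slot 9 ⇒ 0x3A007 (P1/RW1/US1/PS0)
  ✓ 0x3A3E9  — 3 lookups

Access #0 fault: NONE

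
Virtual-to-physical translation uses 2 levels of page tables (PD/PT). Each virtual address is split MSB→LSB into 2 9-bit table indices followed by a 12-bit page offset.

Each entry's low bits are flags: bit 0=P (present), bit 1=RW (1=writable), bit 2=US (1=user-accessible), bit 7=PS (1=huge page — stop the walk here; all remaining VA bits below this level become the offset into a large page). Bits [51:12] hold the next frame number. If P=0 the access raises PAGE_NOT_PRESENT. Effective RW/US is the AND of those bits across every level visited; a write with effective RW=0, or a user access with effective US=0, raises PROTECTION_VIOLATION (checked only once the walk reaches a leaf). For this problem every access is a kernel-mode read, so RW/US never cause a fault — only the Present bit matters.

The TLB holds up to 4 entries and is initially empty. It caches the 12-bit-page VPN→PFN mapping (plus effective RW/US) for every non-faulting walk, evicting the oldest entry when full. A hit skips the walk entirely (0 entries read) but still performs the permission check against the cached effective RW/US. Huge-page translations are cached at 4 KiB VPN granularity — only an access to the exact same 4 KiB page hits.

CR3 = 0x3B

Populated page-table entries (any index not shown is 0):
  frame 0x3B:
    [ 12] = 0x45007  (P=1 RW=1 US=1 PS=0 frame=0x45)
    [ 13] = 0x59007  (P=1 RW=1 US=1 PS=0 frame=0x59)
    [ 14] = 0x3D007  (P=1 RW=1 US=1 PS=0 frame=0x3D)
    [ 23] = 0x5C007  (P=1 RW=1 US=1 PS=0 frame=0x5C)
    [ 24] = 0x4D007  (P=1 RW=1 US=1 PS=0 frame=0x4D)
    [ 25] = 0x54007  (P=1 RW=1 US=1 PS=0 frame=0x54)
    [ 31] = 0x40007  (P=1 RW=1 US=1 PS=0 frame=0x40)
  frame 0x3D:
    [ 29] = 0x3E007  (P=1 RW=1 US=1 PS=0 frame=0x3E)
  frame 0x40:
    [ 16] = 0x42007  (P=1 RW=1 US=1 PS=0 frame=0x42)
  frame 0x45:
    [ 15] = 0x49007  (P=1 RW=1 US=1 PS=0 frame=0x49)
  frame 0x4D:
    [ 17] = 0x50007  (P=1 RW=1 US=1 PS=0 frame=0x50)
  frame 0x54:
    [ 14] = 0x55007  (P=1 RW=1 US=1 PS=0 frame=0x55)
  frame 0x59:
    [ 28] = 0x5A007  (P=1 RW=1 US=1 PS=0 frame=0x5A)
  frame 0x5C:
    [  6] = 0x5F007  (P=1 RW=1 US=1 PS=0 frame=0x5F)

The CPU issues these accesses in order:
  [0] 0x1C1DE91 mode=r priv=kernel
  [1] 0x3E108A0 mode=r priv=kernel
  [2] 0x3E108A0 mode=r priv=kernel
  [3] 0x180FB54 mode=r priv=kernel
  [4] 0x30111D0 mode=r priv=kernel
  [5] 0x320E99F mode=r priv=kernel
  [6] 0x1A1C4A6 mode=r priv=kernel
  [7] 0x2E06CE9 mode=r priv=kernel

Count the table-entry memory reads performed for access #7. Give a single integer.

Trace:
#0 VA=0x1C1DE91 (r,kernel):
  lvl0: tbl 0x3B, slot 14 ⇒ 0x3D007 (P1/RW1/US1/PS0)
  lvl1: tbl 0x3D, slot 29 ⇒ 0x3E007 (P1/RW1/US1/PS0)
  ⇒ phys 0x3EE91  [2 reads]
#1 VA=0x3E108A0 (r,kernel):
  lvl0: tbl 0x3B, slot 31 ⇒ 0x40007 (P1/RW1/US1/PS0)
  lvl1: tbl 0x40, slot 16 ⇒ 0x42007 (P1/RW1/US1/PS0)
  ⇒ phys 0x428A0  [2 reads]
#2 VA=0x3E108A0 (r,kernel):
  TLB hit vpn=0x3E10 → PA=0x428A0
#3 VA=0x180FB54 (r,kernel):
  lvl0: tbl 0x3B, slot 12 ⇒ 0x45007 (P1/RW1/US1/PS0)
  lvl1: tbl 0x45, slot 15 ⇒ 0x49007 (P1/RW1/US1/PS0)
  ⇒ phys 0x49B54  [2 reads]
#4 VA=0x30111D0 (r,kernel):
  lvl0: tbl 0x3B, slot 24 ⇒ 0x4D007 (P1/RW1/US1/PS0)
  lvl1: tbl 0x4D, slot 17 ⇒ 0x50007 (P1/RW1/US1/PS0)
  ⇒ phys 0x501D0  [2 reads]
#5 VA=0x320E99F (r,kernel):
  lvl0: tbl 0x3B, slot 25 ⇒ 0x54007 (P1/RW1/US1/PS0)
  lvl1: tbl 0x54, slot 14 ⇒ 0x55007 (P1/RW1/US1/PS0)
  ⇒ phys 0x5599F  [2 reads]
#6 VA=0x1A1C4A6 (r,kernel):
  lvl0: tbl 0x3B, slot 13 ⇒ 0x59007 (P1/RW1/US1/PS0)
  lvl1: tbl 0x59, slot 28 ⇒ 0x5A007 (P1/RW1/US1/PS0)
  ⇒ phys 0x5A4A6  [2 reads]
#7 VA=0x2E06CE9 (r,kernel):
  lvl0: tbl 0x3B, slot 23 ⇒ 0x5C007 (P1/RW1/US1/PS0)
  lvl1: tbl 0x5C, slot 6 ⇒ 0x5F007 (P1/RW1/US1/PS0)
  ⇒ phys 0x5FCE9  [2 reads]

Entries read for #7: 2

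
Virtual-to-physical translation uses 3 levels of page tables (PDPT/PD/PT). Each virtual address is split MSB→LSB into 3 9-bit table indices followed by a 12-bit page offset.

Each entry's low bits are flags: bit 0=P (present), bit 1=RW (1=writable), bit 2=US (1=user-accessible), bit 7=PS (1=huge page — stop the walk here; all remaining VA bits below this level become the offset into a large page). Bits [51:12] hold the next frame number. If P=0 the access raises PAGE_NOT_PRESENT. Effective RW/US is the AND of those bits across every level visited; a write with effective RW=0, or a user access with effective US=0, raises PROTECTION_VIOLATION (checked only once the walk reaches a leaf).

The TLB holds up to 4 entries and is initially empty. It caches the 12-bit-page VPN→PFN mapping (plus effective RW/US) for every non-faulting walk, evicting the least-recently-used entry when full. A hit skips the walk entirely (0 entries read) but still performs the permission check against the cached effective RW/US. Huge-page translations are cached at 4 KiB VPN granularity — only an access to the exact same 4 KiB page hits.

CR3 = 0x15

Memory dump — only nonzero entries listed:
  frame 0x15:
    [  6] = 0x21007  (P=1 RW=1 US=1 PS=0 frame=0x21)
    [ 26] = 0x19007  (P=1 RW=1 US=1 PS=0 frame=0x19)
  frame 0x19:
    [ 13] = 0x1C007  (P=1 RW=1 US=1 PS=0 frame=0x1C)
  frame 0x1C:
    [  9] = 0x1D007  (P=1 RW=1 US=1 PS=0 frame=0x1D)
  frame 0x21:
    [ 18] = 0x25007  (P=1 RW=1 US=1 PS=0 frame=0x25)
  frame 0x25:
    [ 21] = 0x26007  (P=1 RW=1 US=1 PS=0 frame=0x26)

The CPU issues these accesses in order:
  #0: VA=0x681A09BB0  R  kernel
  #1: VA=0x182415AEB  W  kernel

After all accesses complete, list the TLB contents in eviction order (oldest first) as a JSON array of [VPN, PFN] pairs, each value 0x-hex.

Walk each access:
#0 VA=0x681A09BB0 (r,kernel):
  L0: frame=0x15 idx=26 entry=0x19007 [P=1 RW=1 US=1 PS=0]
  L1: frame=0x19 idx=13 entry=0x1C007 [P=1 RW=1 US=1 PS=0]
  L2: frame=0x1C idx=9 entry=0x1D007 [P=1 RW=1 US=1 PS=0]
  ⇒ phys 0x1DBB0  [3 reads]
#1 VA=0x182415AEB (w,kernel):
  L0: frame=0x15 idx=6 entry=0x21007 [P=1 RW=1 US=1 PS=0]
  L1: frame=0x21 idx=18 entry=0x25007 [P=1 RW=1 US=1 PS=0]
  L2: frame=0x25 idx=21 entry=0x26007 [P=1 RW=1 US=1 PS=0]
  ⇒ phys 0x26AEB  [3 reads]

TLB: [["0x681A09", "0x1D"], ["0x182415", "0x26"]]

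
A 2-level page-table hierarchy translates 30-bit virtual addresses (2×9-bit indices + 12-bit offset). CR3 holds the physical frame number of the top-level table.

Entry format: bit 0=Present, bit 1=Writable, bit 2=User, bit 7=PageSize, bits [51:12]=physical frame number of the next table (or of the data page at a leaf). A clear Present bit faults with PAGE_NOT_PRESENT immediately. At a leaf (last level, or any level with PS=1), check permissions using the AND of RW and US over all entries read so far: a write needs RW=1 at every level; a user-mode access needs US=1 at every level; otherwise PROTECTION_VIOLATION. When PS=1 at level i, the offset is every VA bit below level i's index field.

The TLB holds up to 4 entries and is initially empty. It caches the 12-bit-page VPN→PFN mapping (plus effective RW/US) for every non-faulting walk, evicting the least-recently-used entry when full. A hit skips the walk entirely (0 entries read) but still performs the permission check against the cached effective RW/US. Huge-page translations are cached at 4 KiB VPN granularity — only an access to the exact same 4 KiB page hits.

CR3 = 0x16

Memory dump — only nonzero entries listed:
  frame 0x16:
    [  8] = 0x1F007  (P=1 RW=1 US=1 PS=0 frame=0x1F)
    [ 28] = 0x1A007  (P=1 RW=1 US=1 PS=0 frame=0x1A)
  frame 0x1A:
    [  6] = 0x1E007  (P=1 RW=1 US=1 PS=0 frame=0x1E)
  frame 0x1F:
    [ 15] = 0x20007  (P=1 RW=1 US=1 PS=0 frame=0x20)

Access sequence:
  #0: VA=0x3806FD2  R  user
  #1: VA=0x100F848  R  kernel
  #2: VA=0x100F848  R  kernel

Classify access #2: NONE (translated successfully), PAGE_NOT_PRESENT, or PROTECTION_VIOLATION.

Walk each access:
#0 VA=0x3806FD2 (r,user):
  L0: frame=0x16 idx=28 entry=0x1A007 [P=1 RW=1 US=1 PS=0]
  L1: frame=0x1A idx=6 entry=0x1E007 [P=1 RW=1 US=1 PS=0]
  → PA=0x1EFD2  (2 entries read)
#1 VA=0x100F848 (r,kernel):
  L0: frame=0x16 idx=8 entry=0x1F007 [P=1 RW=1 US=1 PS=0]
  L1: frame=0x1F idx=15 entry=0x20007 [P=1 RW=1 US=1 PS=0]
  → PA=0x20848  (2 entries read)
#2 VA=0x100F848 (r,kernel):
  TLB hit vpn=0x100F → PA=0x20848

Access #2 fault: NONE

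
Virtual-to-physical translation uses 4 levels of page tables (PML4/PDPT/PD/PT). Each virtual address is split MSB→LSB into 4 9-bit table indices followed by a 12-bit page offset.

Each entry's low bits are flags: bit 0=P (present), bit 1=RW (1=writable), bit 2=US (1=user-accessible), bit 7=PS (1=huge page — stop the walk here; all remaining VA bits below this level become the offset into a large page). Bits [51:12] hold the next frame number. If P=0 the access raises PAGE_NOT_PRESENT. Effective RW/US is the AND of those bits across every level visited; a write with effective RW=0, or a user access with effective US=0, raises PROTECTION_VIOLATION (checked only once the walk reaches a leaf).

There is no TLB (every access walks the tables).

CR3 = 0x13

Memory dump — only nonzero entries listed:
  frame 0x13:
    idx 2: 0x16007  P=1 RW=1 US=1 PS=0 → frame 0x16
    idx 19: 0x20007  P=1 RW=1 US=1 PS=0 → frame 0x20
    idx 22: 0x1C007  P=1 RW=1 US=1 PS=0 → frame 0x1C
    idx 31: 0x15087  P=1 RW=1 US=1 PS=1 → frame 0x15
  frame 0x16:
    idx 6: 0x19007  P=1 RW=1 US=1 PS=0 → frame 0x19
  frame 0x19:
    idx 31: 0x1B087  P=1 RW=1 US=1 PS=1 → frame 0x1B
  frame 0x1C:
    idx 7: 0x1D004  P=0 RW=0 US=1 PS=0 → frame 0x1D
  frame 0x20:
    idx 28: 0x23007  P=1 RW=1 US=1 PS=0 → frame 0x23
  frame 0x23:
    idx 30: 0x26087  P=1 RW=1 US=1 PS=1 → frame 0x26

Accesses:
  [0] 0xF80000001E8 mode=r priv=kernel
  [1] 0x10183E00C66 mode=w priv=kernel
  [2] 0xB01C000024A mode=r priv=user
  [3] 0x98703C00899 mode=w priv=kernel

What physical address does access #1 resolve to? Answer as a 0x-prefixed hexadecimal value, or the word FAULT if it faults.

Per-access translation:
#0 VA=0xF80000001E8 (r,kernel):
  lvl0: tbl 0x13, slot 31 ⇒ 0x15087 (P1/RW1/US1/PS1)
  ⇒ phys 0x151E8 (huge @L0)  [1 reads]
#1 VA=0x10183E00C66 (w,kernel):
  lvl0: tbl 0x13, slot 2 ⇒ 0x16007 (P1/RW1/US1/PS0)
  lvl1: tbl 0x16, slot 6 ⇒ 0x19007 (P1/RW1/US1/PS0)
  lvl2: tbl 0x19, slot 31 ⇒ 0x1B087 (P1/RW1/US1/PS1)
  ⇒ phys 0x1BC66 (huge @L2)  [3 reads]
#2 VA=0xB01C000024A (r,user):
  lvl0: tbl 0x13, slot 22 ⇒ 0x1C007 (P1/RW1/US1/PS0)
  lvl1: tbl 0x1C, slot 7 ⇒ 0x1D004 (P0/RW0/US1/PS0)
  → PAGE_NOT_PRESENT  (2 entries read)
#3 VA=0x98703C00899 (w,kernel):
  lvl0: tbl 0x13, slot 19 ⇒ 0x20007 (P1/RW1/US1/PS0)
  lvl1: tbl 0x20, slot 28 ⇒ 0x23007 (P1/RW1/US1/PS0)
  lvl2: tbl 0x23, slot 30 ⇒ 0x26087 (P1/RW1/US1/PS1)
  ⇒ phys 0x26899 (huge @L2)  [3 reads]

Access #1 PA: 0x1BC66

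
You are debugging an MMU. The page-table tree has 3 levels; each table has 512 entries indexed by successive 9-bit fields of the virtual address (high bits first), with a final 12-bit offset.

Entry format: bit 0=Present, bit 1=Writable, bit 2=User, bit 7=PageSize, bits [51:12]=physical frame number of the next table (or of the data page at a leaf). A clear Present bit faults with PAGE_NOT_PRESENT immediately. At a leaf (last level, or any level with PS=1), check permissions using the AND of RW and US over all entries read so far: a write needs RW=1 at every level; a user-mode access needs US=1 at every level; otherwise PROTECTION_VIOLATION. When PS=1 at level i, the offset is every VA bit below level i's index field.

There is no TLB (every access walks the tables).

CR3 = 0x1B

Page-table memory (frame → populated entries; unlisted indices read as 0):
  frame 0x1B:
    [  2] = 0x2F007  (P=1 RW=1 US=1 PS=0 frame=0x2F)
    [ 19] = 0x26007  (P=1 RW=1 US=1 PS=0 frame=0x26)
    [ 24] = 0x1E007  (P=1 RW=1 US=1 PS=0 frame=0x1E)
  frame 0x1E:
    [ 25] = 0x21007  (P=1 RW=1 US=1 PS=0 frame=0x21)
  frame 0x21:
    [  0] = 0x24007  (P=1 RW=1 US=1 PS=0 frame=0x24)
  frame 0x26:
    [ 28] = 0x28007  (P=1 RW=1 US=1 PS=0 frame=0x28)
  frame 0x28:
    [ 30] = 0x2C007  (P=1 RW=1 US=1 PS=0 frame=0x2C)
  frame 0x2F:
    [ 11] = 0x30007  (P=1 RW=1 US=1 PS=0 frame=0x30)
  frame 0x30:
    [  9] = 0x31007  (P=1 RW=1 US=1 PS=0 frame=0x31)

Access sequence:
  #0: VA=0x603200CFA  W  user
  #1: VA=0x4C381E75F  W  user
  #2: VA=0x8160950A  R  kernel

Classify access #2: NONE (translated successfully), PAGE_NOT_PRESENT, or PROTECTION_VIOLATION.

Trace:
#0 VA=0x603200CFA (w,user):
  lvl0: tbl 0x1B, slot 24 ⇒ 0x1E007 (P1/RW1/US1/PS0)
  lvl1: tbl 0x1E, slot 25 ⇒ 0x21007 (P1/RW1/US1/PS0)
  lvl2: tbl 0x21, slot 0 ⇒ 0x24007 (P1/RW1/US1/PS0)
  ⇒ phys 0x24CFA  [3 reads]
#1 VA=0x4C381E75F (w,user):
  lvl0: tbl 0x1B, slot 19 ⇒ 0x26007 (P1/RW1/US1/PS0)
  lvl1: tbl 0x26, slot 28 ⇒ 0x28007 (P1/RW1/US1/PS0)
  lvl2: tbl 0x28, slot 30 ⇒ 0x2C007 (P1/RW1/US1/PS0)
  ⇒ phys 0x2C75F  [3 reads]
#2 VA=0x8160950A (r,kernel):
  lvl0: tbl 0x1B, slot 2 ⇒ 0x2F007 (P1/RW1/US1/PS0)
  lvl1: tbl 0x2F, slot 11 ⇒ 0x30007 (P1/RW1/US1/PS0)
  lvl2: tbl 0x30, slot 9 ⇒ 0x31007 (P1/RW1/US1/PS0)
  ⇒ phys 0x3150A  [3 reads]

Access #2 fault: NONE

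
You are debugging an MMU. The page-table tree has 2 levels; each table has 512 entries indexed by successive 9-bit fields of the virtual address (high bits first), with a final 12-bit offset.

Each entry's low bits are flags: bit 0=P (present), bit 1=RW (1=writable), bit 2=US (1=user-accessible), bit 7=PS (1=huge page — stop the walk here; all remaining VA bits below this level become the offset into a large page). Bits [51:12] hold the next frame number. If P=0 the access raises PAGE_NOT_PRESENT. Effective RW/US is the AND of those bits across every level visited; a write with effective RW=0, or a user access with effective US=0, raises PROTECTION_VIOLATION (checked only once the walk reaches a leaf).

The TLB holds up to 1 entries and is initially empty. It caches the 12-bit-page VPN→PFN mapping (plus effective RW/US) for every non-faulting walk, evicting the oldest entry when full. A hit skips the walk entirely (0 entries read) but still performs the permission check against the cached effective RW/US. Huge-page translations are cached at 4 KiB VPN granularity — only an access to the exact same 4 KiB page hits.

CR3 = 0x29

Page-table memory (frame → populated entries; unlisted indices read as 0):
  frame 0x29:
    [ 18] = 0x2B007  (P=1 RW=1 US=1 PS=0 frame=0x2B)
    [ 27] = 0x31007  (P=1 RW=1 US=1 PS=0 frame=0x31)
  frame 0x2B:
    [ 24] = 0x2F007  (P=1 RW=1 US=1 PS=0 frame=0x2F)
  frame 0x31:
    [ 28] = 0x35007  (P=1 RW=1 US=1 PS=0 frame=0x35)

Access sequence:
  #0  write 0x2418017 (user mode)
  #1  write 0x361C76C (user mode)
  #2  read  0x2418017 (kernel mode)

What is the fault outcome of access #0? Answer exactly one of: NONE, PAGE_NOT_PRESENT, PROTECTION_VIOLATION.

Per-access translation:
#0 VA=0x2418017 (w,user):
  L0: frame=0x29 idx=18 entry=0x2B007 [P=1 RW=1 US=1 PS=0]
  L1: frame=0x2B idx=24 entry=0x2F007 [P=1 RW=1 US=1 PS=0]
  ✓ 0x2F017  — 2 lookups
#1 VA=0x361C76C (w,user):
  L0: frame=0x29 idx=27 entry=0x31007 [P=1 RW=1 US=1 PS=0]
  L1: frame=0x31 idx=28 entry=0x35007 [P=1 RW=1 US=1 PS=0]
  ✓ 0x3576C  — 2 lookups
#2 VA=0x2418017 (r,kernel):
  L0: frame=0x29 idx=18 entry=0x2B007 [P=1 RW=1 US=1 PS=0]
  L1: frame=0x2B idx=24 entry=0x2F007 [P=1 RW=1 US=1 PS=0]
  ✓ 0x2F017  — 2 lookups

Access #0 fault: NONE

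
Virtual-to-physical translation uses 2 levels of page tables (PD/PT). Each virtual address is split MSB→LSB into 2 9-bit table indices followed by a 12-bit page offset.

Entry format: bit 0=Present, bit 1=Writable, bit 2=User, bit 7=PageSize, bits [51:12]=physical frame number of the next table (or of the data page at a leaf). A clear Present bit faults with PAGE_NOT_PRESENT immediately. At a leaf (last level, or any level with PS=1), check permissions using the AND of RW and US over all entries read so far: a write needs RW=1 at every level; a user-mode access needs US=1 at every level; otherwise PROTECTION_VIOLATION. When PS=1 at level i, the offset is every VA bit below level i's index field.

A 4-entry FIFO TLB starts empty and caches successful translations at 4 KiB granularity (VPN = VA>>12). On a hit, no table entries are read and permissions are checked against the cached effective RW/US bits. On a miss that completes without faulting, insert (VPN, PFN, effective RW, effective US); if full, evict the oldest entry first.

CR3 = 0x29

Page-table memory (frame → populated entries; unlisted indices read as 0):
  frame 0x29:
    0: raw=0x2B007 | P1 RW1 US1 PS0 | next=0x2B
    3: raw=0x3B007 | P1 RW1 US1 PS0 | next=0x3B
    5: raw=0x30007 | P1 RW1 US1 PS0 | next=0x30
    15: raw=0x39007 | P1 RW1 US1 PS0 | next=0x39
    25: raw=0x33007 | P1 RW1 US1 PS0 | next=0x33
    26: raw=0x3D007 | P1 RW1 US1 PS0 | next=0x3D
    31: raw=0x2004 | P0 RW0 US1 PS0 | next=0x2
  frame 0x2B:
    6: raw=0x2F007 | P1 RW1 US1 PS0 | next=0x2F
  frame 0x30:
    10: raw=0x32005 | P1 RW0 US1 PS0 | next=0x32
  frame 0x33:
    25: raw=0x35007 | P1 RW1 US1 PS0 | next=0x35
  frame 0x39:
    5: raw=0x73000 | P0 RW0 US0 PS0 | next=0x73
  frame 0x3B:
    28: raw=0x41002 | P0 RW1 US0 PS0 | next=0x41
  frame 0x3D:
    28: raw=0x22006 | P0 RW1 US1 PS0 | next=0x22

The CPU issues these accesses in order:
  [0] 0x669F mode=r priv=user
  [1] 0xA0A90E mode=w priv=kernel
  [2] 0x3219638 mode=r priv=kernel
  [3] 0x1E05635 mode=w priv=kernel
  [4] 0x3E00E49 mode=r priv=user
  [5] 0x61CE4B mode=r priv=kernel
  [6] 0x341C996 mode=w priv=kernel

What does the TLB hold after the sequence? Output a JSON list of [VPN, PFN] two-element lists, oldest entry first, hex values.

Trace:
#0 VA=0x669F (r,user):
  L0: frame=0x29 idx=0 entry=0x2B007 [P=1 RW=1 US=1 PS=0]
  L1: frame=0x2B idx=6 entry=0x2F007 [P=1 RW=1 US=1 PS=0]
  ✓ 0x2F69F  — 2 lookups
#1 VA=0xA0A90E (w,kernel):
  L0: frame=0x29 idx=5 entry=0x30007 [P=1 RW=1 US=1 PS=0]
  L1: frame=0x30 idx=10 entry=0x32005 [P=1 RW=0 US=1 PS=0]
  ✗ PROTECTION_VIOLATION  [2 reads]
#2 VA=0x3219638 (r,kernel):
  L0: frame=0x29 idx=25 entry=0x33007 [P=1 RW=1 US=1 PS=0]
  L1: frame=0x33 idx=25 entry=0x35007 [P=1 RW=1 US=1 PS=0]
  ✓ 0x35638  — 2 lookups
#3 VA=0x1E05635 (w,kernel):
  L0: frame=0x29 idx=15 entry=0x39007 [P=1 RW=1 US=1 PS=0]
  L1: frame=0x39 idx=5 entry=0x73000 [P=0 RW=0 US=0 PS=0]
  ✗ PAGE_NOT_PRESENT  [2 reads]
#4 VA=0x3E00E49 (r,user):
  L0: frame=0x29 idx=31 entry=0x2004 [P=0 RW=0 US=1 PS=0]
  ✗ PAGE_NOT_PRESENT  [1 reads]
#5 VA=0x61CE4B (r,kernel):
  L0: frame=0x29 idx=3 entry=0x3B007 [P=1 RW=1 US=1 PS=0]
  L1: frame=0x3B idx=28 entry=0x41002 [P=0 RW=1 US=0 PS=0]
  ✗ PAGE_NOT_PRESENT  [2 reads]
#6 VA=0x341C996 (w,kernel):
  L0: frame=0x29 idx=26 entry=0x3D007 [P=1 RW=1 US=1 PS=0]
  L1: frame=0x3D idx=28 entry=0x22006 [P=0 RW=1 US=1 PS=0]
  ✗ PAGE_NOT_PRESENT  [2 reads]

TLB: [["0x6", "0x2F"], ["0x3219", "0x35"]]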